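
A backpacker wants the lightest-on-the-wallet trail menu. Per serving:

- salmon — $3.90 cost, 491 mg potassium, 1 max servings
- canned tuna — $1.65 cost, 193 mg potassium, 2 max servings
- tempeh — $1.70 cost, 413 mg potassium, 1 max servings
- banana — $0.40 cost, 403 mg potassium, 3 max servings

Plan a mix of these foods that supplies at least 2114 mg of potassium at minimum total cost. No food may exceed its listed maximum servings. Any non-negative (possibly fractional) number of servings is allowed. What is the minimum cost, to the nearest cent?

Cost per mg of potassium: banana $0.0010, tempeh $0.0041, salmon $0.0079, canned tuna $0.0085.
Take 3 servings of banana: +1209.0 mg potassium for $1.20 (total $1.20, still need 905.0 mg).
Take 1 serving of tempeh: +413.0 mg potassium for $1.70 (total $2.90, still need 492.0 mg).
Take 1 serving of salmon: +491.0 mg potassium for $3.90 (total $6.80, still need 1.0 mg).
Take 0.005181 servings of canned tuna: +1.0 mg potassium for $0.01 (total $6.81, still need 0.0 mg).
Greedy by cheapest-per-mg is optimal for a single linear constraint, so the minimum cost is $6.81.

$6.81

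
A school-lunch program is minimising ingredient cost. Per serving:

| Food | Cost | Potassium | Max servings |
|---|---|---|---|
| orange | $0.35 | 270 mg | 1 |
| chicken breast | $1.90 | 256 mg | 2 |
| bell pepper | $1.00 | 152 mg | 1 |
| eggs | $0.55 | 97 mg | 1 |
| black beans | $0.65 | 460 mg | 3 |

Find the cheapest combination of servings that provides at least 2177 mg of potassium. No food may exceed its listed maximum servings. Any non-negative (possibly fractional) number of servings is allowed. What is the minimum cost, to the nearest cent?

Cost per mg of potassium: orange $0.0013, black beans $0.0014, eggs $0.0057, bell pepper $0.0066, chicken breast $0.0074.
Take 1 serving of orange: +270.0 mg potassium for $0.35 (total $0.35, still need 1907.0 mg).
Take 3 servings of black beans: +1380.0 mg potassium for $1.95 (total $2.30, still need 527.0 mg).
Take 1 serving of eggs: +97.0 mg potassium for $0.55 (total $2.85, still need 430.0 mg).
Take 1 serving of bell pepper: +152.0 mg potassium for $1.00 (total $3.85, still need 278.0 mg).
Take 1.086 servings of chicken breast: +278.0 mg potassium for $2.06 (total $5.91, still need 0.0 mg).
Greedy by cheapest-per-mg is optimal for a single linear constraint, so the minimum cost is $5.91.

$5.91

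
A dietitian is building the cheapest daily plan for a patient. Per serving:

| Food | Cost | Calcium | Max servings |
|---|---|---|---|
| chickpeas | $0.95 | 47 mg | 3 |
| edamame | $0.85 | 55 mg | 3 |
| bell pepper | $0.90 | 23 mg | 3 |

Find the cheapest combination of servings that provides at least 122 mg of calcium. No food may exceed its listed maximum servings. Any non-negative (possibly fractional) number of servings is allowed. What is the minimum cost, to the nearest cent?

$1.89

Cost per mg of calcium: edamame $0.0155, chickpeas $0.0202, bell pepper $0.0391.
Take 2.218 servings of edamame: +122.0 mg calcium for $1.89 (total $1.89, still need 0.0 mg).
Greedy by cheapest-per-mg is optimal for a single linear constraint, so the minimum cost is $1.89.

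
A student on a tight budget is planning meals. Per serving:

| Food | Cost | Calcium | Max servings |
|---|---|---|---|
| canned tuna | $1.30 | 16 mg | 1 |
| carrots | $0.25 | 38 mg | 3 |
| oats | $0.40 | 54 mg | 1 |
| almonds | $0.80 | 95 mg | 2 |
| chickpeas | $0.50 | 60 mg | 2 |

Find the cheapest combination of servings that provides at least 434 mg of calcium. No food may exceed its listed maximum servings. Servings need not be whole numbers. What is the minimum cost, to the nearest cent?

$3.38

Cost per mg of calcium: carrots $0.0066, oats $0.0074, chickpeas $0.0083, almonds $0.0084, canned tuna $0.0813.
Take 3 servings of carrots: +114.0 mg calcium for $0.75 (total $0.75, still need 320.0 mg).
Take 1 serving of oats: +54.0 mg calcium for $0.40 (total $1.15, still need 266.0 mg).
Take 2 servings of chickpeas: +120.0 mg calcium for $1.00 (total $2.15, still need 146.0 mg).
Take 1.537 servings of almonds: +146.0 mg calcium for $1.23 (total $3.38, still need 0.0 mg).
Filling from the cheapest source first is optimal under one linear minimum: $3.38.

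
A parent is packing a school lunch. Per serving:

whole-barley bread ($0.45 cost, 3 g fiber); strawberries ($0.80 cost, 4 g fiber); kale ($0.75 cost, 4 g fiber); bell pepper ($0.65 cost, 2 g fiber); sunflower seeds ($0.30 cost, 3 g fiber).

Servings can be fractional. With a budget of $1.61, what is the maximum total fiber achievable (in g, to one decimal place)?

Fiber per dollar: sunflower seeds 10, whole-barley bread 6.667, kale 5.333, strawberries 5, bell pepper 3.077.
With no serving limits, spend the whole cost allowance on sunflower seeds: $1.61 / $0.30 × 3 g = 16.1 g.

16.1 g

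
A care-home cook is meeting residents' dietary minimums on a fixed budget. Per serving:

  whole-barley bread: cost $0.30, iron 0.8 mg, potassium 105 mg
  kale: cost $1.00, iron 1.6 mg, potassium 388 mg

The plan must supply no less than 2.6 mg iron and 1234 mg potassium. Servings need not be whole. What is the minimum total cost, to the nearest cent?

$3.18

The cheapest plan sits at a corner of the feasible region — with two constraints it uses at most two foods.
whole-barley bread only: max(2.6/0.8, 1234/105) = 11.75 servings → $3.53.
kale only: max(2.6/1.6, 1234/388) = 3.18 servings → $3.18.
whole-barley bread + kale: intersection lies outside the first quadrant.
Cheapest feasible corner: $3.18.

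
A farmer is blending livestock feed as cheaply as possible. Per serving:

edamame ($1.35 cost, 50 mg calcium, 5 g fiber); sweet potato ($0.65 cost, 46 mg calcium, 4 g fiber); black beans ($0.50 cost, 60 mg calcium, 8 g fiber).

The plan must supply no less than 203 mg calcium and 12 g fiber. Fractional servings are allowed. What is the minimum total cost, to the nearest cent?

The cheapest plan sits at a corner of the feasible region — with two constraints it uses at most two foods.
edamame only: max(203/50, 12/5) = 4.06 servings → $5.48.
sweet potato only: max(203/46, 12/4) = 4.413 servings → $2.87.
black beans only: max(203/60, 12/8) = 3.383 servings → $1.69.
edamame + sweet potato: the both-tight solution has a negative serving — not a feasible corner.
edamame + black beans: intersection lies outside the first quadrant.
sweet potato + black beans: intersection lies outside the first quadrant.
Cheapest feasible corner: $1.69.

$1.69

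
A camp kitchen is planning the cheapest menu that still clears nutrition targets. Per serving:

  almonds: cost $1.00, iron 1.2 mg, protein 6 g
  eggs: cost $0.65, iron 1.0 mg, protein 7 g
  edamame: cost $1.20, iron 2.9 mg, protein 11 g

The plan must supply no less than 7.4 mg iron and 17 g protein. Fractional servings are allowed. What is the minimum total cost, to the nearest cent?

For a min-cost LP with two ≥-constraints, a basic feasible solution has at most two positive variables.
almonds only: max(7.4/1.2, 17/6) = 6.167 servings → $6.17.
eggs only: max(7.4/1.0, 17/7) = 7.4 servings → $4.81.
edamame only: max(7.4/2.9, 17/11) = 2.552 servings → $3.06.
almonds + eggs with both targets exact would need a negative amount; discard.
almonds + edamame: intersection lies outside the first quadrant.
eggs + edamame: intersection lies outside the first quadrant.
The minimum over all feasible corners is $3.06.

$3.06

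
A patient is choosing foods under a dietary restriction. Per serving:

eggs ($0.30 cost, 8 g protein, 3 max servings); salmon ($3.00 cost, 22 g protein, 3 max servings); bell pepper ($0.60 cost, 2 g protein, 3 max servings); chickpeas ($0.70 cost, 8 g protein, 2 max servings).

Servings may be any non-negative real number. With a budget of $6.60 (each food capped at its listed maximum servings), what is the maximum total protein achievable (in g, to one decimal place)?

Protein per dollar: eggs 26.67, chickpeas 11.43, salmon 7.333, bell pepper 3.333.
Take 3 servings of eggs: spends $0.90, +24.0 g protein (running total 24.0 g).
Take 2 servings of chickpeas: spends $1.40, +16.0 g protein (running total 40.0 g).
Take 1.433 servings of salmon: spends $4.30, +31.5 g protein (running total 71.5 g).
Greedy by best ratio exhausts the cost allowance optimally: 71.5 g.

71.5 g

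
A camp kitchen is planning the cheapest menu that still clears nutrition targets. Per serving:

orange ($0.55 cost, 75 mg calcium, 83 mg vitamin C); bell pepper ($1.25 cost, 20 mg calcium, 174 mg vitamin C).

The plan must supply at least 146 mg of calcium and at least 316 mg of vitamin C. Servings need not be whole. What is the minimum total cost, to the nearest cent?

Minimising a linear cost over {calcium ≥ 146, vitamin C ≥ 316, servings ≥ 0} — the optimum is at a vertex, using one or two foods.
orange only: max(146/75, 316/83) = 3.807 servings → $2.09.
bell pepper only: max(146/20, 316/174) = 7.3 servings → $9.12.
orange + bell pepper with both tight: 1.676 servings and 1.017 servings → $2.19.
The minimum over all feasible corners is $2.09.

$2.09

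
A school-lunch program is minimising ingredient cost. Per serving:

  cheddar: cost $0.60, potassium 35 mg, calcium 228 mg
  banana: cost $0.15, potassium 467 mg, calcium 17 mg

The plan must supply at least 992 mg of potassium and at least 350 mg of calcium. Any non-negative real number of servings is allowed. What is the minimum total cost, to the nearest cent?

Compare the cost at each extreme point of the feasible region.
cheddar only: max(992/35, 350/228) = 28.34 servings → $17.01.
banana only: max(992/467, 350/17) = 20.59 servings → $3.09.
cheddar + banana with both tight: 1.384 servings and 2.02 servings → $1.13.
The minimum over all feasible corners is $1.13.

$1.13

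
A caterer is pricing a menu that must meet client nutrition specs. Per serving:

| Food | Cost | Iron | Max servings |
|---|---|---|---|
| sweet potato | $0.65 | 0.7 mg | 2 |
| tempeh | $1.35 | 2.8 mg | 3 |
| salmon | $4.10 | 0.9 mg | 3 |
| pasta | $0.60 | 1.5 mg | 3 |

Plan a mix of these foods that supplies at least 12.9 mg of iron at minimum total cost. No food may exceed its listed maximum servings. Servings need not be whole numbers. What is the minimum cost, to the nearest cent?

Cost per mg of iron: pasta $0.4000, tempeh $0.4821, sweet potato $0.9286, salmon $4.5556.
Take 3 servings of pasta: +4.5 mg iron for $1.80 (total $1.80, still need 8.4 mg).
Take 3 servings of tempeh: +8.4 mg iron for $4.05 (total $5.85, still need 0.0 mg).
Filling from the cheapest source first is optimal under one linear minimum: $5.85.

$5.85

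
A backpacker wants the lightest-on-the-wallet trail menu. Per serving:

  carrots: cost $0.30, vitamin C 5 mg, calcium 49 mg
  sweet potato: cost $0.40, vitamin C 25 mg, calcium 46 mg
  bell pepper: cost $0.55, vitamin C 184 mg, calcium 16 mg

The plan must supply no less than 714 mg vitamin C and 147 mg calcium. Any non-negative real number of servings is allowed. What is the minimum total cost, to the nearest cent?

$2.63

At the optimum either one food covers both requirements or two foods hit both targets exactly; no other combination can be cheaper.
carrots only: max(714/5, 147/49) = 142.8 servings → $42.84.
sweet potato only: max(714/25, 147/46) = 28.56 servings → $11.42.
bell pepper only: max(714/184, 147/16) = 9.188 servings → $5.05.
carrots + sweet potato: intersection lies outside the first quadrant.
carrots + bell pepper with both tight: 1.748 servings and 3.833 servings → $2.63.
sweet potato + bell pepper with both tight: 1.938 servings and 3.617 servings → $2.76.
So the least-cost plan costs $2.63.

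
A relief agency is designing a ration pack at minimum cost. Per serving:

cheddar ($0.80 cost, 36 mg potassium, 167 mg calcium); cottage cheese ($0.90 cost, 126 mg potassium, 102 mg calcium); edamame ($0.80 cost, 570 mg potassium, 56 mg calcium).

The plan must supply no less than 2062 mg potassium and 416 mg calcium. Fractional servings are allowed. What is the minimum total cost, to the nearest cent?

$3.87

Minimising a linear cost over {potassium ≥ 2062, calcium ≥ 416, servings ≥ 0} — the optimum is at a vertex, using one or two foods.
cheddar only: max(2062/36, 416/167) = 57.28 servings → $45.82.
cottage cheese only: max(2062/126, 416/102) = 16.37 servings → $14.73.
edamame only: max(2062/570, 416/56) = 7.429 servings → $5.94.
cheddar + cottage cheese: intersection lies outside the first quadrant.
cheddar + edamame with both tight: 1.306 servings and 3.535 servings → $3.87.
cottage cheese + edamame with both tight: 2.381 servings and 3.091 servings → $4.62.
The minimum over all feasible corners is $3.87.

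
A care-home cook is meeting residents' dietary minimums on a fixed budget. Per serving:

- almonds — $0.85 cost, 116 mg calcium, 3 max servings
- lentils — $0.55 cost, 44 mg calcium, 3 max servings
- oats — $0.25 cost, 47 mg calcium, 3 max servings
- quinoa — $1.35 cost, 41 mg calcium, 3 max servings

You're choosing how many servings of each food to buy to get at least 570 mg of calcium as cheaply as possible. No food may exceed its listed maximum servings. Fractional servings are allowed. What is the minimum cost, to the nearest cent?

Cost per mg of calcium: oats $0.0053, almonds $0.0073, lentils $0.0125, quinoa $0.0329.
Take 3 servings of oats: +141.0 mg calcium for $0.75 (total $0.75, still need 429.0 mg).
Take 3 servings of almonds: +348.0 mg calcium for $2.55 (total $3.30, still need 81.0 mg).
Take 1.841 servings of lentils: +81.0 mg calcium for $1.01 (total $4.31, still need 0.0 mg).
Filling from the cheapest source first is optimal under one linear minimum: $4.31.

$4.31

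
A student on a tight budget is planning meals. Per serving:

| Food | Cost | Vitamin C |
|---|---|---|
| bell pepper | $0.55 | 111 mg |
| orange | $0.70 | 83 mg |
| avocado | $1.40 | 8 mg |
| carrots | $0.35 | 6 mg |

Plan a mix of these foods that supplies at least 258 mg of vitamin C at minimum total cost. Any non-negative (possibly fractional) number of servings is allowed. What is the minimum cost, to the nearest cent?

$1.28

Cost per mg of vitamin C: bell pepper $0.0050, orange $0.0084, carrots $0.0583, avocado $0.1750.
With no serving limits, use only bell pepper: 258 mg / 111 mg = 2.324 servings × $0.55 = $1.28.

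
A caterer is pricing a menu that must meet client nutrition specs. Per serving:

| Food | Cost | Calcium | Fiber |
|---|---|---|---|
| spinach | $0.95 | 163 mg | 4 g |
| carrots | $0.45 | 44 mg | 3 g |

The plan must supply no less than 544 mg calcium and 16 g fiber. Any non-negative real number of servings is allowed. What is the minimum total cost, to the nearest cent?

This is a tiny linear program; its minimum lies at a vertex of the feasible set. List the vertices and price them.
spinach only: max(544/163, 16/4) = 4 servings → $3.80.
carrots only: max(544/44, 16/3) = 12.36 servings → $5.56.
spinach + carrots with both tight: 2.965 servings and 1.38 servings → $3.44.
So the least-cost plan costs $3.44.

$3.44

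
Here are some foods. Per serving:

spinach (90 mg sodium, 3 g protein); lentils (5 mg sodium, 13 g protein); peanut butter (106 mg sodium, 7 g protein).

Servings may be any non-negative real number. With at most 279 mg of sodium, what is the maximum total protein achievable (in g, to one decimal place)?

725.4 g

Protein per mg sodium: lentils 2.6, peanut butter 0.06604, spinach 0.03333.
With no serving limits, spend the whole sodium allowance on lentils: 279 mg / 5 mg × 13 g = 725.4 g.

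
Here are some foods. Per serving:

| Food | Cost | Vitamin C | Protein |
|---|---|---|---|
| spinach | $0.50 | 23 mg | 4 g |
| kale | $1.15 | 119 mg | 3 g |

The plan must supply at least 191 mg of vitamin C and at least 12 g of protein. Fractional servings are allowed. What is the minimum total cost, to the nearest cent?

$2.43

Minimising a linear cost over {vitamin C ≥ 191, protein ≥ 12, servings ≥ 0} — the optimum is at a vertex, using one or two foods.
spinach only: max(191/23, 12/4) = 8.304 servings → $4.15.
kale only: max(191/119, 12/3) = 4 servings → $4.60.
spinach + kale with both tight: 2.101 servings and 1.199 servings → $2.43.
So the least-cost plan costs $2.43.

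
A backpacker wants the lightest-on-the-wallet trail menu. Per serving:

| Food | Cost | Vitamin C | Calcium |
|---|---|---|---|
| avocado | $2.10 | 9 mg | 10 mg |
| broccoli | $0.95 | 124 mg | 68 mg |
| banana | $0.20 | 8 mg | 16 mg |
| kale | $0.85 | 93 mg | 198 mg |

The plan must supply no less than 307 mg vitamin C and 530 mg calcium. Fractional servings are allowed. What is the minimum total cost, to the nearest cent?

$2.69

avocado only: max(307/9, 530/10) = 53 servings → $111.30.
broccoli only: max(307/124, 530/68) = 7.794 servings → $7.40.
banana only: max(307/8, 530/16) = 38.38 servings → $7.67.
kale only: max(307/93, 530/198) = 3.301 servings → $2.81.
avocado + broccoli: intersection lies outside the first quadrant.
avocado + banana with both tight: 10.5 servings and 26.56 servings → $27.36.
avocado + kale with both tight: 13.49 servings and 1.995 servings → $30.03.
broccoli + banana with both tight: 0.4667 servings and 31.14 servings → $6.67.
broccoli + kale with both tight: 0.6307 servings and 2.46 servings → $2.69.
banana + kale with both targets exact would need a negative amount; discard.
Cheapest feasible corner: $2.69.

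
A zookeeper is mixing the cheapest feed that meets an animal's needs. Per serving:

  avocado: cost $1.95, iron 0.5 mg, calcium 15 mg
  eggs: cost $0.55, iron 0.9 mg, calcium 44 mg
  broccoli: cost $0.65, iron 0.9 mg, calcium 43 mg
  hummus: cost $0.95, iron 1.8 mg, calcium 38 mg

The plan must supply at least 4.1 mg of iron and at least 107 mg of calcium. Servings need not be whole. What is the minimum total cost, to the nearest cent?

This is a tiny linear program; its minimum lies at a vertex of the feasible set. List the vertices and price them.
avocado only: max(4.1/0.5, 107/15) = 8.2 servings → $15.99.
eggs only: max(4.1/0.9, 107/44) = 4.556 servings → $2.51.
broccoli only: max(4.1/0.9, 107/43) = 4.556 servings → $2.96.
hummus only: max(4.1/1.8, 107/38) = 2.816 servings → $2.67.
avocado + eggs with both targets exact would need a negative amount; discard.
avocado + broccoli: intersection lies outside the first quadrant.
avocado + hummus with both tight: 4.6 servings and 1 serving → $9.92.
eggs + broccoli with both targets exact would need a negative amount; discard.
eggs + hummus with both tight: 0.8178 servings and 1.869 servings → $2.23.
broccoli + hummus with both tight: 0.8519 servings and 1.852 servings → $2.31.
Cheapest feasible corner: $2.23.

$2.23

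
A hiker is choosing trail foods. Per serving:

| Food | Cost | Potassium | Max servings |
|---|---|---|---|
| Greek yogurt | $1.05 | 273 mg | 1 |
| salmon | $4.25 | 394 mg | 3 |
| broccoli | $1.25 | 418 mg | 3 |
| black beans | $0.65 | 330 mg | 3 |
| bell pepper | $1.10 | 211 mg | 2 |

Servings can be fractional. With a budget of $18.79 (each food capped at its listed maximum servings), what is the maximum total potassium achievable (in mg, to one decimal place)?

Potassium per dollar: black beans 507.7, broccoli 334.4, Greek yogurt 260, bell pepper 191.8, salmon 92.71.
Take 3 servings of black beans: spends $1.95, +990.0 mg potassium (running total 990.0 mg).
Take 3 servings of broccoli: spends $3.75, +1254.0 mg potassium (running total 2244.0 mg).
Take 1 serving of Greek yogurt: spends $1.05, +273.0 mg potassium (running total 2517.0 mg).
Take 2 servings of bell pepper: spends $2.20, +422.0 mg potassium (running total 2939.0 mg).
Take 2.315 servings of salmon: spends $9.84, +912.2 mg potassium (running total 3851.2 mg).
Greedy by best ratio exhausts the cost allowance optimally: 3851.2 mg.

3851.2 mg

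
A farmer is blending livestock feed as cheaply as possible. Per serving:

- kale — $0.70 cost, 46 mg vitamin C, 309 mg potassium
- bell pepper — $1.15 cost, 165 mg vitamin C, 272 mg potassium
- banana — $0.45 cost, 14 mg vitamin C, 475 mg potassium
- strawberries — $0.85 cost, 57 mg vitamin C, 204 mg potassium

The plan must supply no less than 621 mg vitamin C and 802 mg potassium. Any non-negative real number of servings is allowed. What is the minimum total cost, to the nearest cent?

$4.33

An LP optimum is at a vertex; with two nutrient constraints at most two foods are used. Check each candidate.
kale only: max(621/46, 802/309) = 13.5 servings → $9.45.
bell pepper only: max(621/165, 802/272) = 3.764 servings → $4.33.
banana only: max(621/14, 802/475) = 44.36 servings → $19.96.
strawberries only: max(621/57, 802/204) = 10.89 servings → $9.26.
kale + bell pepper with both targets exact would need a negative amount; discard.
kale + banana with both targets exact would need a negative amount; discard.
kale + strawberries: intersection lies outside the first quadrant.
bell pepper + banana: the both-tight solution has a negative serving — not a feasible corner.
bell pepper + strawberries: intersection lies outside the first quadrant.
banana + strawberries: intersection lies outside the first quadrant.
So the least-cost plan costs $4.33.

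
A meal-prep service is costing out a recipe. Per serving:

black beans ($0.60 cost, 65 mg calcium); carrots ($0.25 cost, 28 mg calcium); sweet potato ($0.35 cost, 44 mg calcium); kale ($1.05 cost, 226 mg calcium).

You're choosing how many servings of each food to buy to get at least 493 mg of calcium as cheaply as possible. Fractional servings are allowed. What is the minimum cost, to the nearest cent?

$2.29

Cost per mg of calcium: kale $0.0046, sweet potato $0.0080, carrots $0.0089, black beans $0.0092.
With no serving limits, use only kale: 493 mg / 226 mg = 2.181 servings × $1.05 = $2.29.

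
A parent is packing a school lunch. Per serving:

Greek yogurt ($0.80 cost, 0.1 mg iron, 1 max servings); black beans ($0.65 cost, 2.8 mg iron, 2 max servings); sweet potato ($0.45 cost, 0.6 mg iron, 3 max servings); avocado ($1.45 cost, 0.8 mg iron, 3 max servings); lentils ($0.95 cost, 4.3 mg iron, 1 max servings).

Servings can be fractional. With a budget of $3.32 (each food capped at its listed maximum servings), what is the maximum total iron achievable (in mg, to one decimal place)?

11.3 mg

Iron per dollar: lentils 4.526, black beans 4.308, sweet potato 1.333, avocado 0.5517, Greek yogurt 0.125.
Take 1 serving of lentils: spends $0.95, +4.3 mg iron (running total 4.3 mg).
Take 2 servings of black beans: spends $1.30, +5.6 mg iron (running total 9.9 mg).
Take 2.378 servings of sweet potato: spends $1.07, +1.4 mg iron (running total 11.3 mg).
Filling greedily by iron-per-dollar is optimal for one linear limit, giving 11.3 mg.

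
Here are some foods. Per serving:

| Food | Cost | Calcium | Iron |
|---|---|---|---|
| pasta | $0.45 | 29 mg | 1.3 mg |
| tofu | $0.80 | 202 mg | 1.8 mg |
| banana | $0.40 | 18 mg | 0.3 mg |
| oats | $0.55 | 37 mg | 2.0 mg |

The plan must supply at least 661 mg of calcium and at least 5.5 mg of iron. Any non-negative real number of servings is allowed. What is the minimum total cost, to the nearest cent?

$2.62

pasta only: max(661/29, 5.5/1.3) = 22.79 servings → $10.26.
tofu only: max(661/202, 5.5/1.8) = 3.272 servings → $2.62.
banana only: max(661/18, 5.5/0.3) = 36.72 servings → $14.69.
oats only: max(661/37, 5.5/2.0) = 17.86 servings → $9.83.
pasta + tofu: intersection lies outside the first quadrant.
pasta + banana: intersection lies outside the first quadrant.
pasta + oats with both targets exact would need a negative amount; discard.
tofu + banana: intersection lies outside the first quadrant.
tofu + oats with both targets exact would need a negative amount; discard.
banana + oats: the both-tight solution has a negative serving — not a feasible corner.
The minimum over all feasible corners is $2.62.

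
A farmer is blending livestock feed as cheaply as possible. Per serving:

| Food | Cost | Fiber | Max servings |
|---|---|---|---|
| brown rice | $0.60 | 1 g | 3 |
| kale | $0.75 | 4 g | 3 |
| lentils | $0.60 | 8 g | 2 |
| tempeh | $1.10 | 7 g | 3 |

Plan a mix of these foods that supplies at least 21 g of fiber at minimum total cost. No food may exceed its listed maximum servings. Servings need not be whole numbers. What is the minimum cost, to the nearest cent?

$1.99

Cost per g of fiber: lentils $0.0750, tempeh $0.1571, kale $0.1875, brown rice $0.6000.
Take 2 servings of lentils: +16.0 g fiber for $1.20 (total $1.20, still need 5.0 g).
Take 0.7143 servings of tempeh: +5.0 g fiber for $0.79 (total $1.99, still need 0.0 g).
Filling from the cheapest source first is optimal under one linear minimum: $1.99.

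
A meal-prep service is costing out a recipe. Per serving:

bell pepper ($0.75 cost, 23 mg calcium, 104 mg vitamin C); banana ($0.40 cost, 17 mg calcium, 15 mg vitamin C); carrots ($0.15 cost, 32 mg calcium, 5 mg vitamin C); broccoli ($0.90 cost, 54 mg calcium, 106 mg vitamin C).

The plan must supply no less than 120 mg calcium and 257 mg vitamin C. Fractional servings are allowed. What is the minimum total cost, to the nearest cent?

$2.09

A basic optimal solution has at most two foods positive. Try each food alone and each pair with both targets met exactly.
bell pepper only: max(120/23, 257/104) = 5.217 servings → $3.91.
banana only: max(120/17, 257/15) = 17.13 servings → $6.85.
carrots only: max(120/32, 257/5) = 51.4 servings → $7.71.
broccoli only: max(120/54, 257/106) = 2.425 servings → $2.18.
bell pepper + banana with both tight: 1.805 servings and 4.616 servings → $3.20.
bell pepper + carrots with both tight: 2.373 servings and 2.045 servings → $2.09.
bell pepper + broccoli with both tight: 0.3644 servings and 2.067 servings → $2.13.
banana + carrots: the both-tight solution has a negative serving — not a feasible corner.
banana + broccoli with both targets exact would need a negative amount; discard.
carrots + broccoli: intersection lies outside the first quadrant.
The minimum over all feasible corners is $2.09.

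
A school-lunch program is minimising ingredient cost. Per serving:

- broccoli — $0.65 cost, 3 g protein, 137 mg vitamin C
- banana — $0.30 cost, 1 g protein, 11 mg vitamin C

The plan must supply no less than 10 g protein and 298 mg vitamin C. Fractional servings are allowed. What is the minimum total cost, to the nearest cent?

$2.17

A basic optimal solution has at most two foods positive. Try each food alone and each pair with both targets met exactly.
broccoli only: max(10/3, 298/137) = 3.333 servings → $2.17.
banana only: max(10/1, 298/11) = 27.09 servings → $8.13.
broccoli + banana with both tight: 1.808 servings and 4.577 servings → $2.55.
The minimum over all feasible corners is $2.17.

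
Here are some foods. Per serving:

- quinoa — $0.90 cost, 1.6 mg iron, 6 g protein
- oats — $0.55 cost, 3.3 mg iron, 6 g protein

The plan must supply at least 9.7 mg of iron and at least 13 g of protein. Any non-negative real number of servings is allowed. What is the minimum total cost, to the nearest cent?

$1.62

quinoa only: max(9.7/1.6, 13/6) = 6.062 servings → $5.46.
oats only: max(9.7/3.3, 13/6) = 2.939 servings → $1.62.
quinoa + oats: intersection lies outside the first quadrant.
The minimum over all feasible corners is $1.62.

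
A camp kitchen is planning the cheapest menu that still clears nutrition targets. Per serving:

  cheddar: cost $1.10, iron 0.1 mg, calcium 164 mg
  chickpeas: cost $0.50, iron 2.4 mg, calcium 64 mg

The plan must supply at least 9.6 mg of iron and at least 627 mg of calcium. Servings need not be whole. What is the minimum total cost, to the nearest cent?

The cheapest plan sits at a corner of the feasible region — with two constraints it uses at most two foods.
cheddar only: max(9.6/0.1, 627/164) = 96 servings → $105.60.
chickpeas only: max(9.6/2.4, 627/64) = 9.797 servings → $4.90.
cheddar + chickpeas with both tight: 2.3 servings and 3.904 servings → $4.48.
So the least-cost plan costs $4.48.

$4.48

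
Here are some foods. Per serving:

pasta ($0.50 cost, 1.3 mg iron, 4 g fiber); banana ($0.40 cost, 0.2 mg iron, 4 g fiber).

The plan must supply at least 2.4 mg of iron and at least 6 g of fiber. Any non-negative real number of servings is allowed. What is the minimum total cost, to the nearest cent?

$0.92

This is a tiny linear program; its minimum lies at a vertex of the feasible set. List the vertices and price them.
pasta only: max(2.4/1.3, 6/4) = 1.846 servings → $0.92.
banana only: max(2.4/0.2, 6/4) = 12 servings → $4.80.
pasta + banana with both targets exact would need a negative amount; discard.
So the least-cost plan costs $0.92.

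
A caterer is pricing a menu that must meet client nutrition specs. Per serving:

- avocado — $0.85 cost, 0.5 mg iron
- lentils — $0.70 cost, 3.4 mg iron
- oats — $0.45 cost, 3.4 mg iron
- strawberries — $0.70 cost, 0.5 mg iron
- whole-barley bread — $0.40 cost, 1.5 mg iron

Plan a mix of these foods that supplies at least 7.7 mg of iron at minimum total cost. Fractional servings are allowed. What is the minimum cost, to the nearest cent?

$1.02

Cost per mg of iron: oats $0.1324, lentils $0.2059, whole-barley bread $0.2667, strawberries $1.4000, avocado $1.7000.
With no serving limits, use only oats: 7.7 mg / 3.4 mg = 2.265 servings × $0.45 = $1.02.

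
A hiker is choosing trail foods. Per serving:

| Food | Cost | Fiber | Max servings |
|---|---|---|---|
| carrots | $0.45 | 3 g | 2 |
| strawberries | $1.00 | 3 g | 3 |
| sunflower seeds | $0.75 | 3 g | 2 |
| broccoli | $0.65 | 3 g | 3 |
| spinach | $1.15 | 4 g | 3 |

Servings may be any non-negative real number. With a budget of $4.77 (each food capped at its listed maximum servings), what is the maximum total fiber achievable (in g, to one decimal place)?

Fiber per dollar: carrots 6.667, broccoli 4.615, sunflower seeds 4, spinach 3.478, strawberries 3.
Take 2 servings of carrots: spends $0.90, +6.0 g fiber (running total 6.0 g).
Take 3 servings of broccoli: spends $1.95, +9.0 g fiber (running total 15.0 g).
Take 2 servings of sunflower seeds: spends $1.50, +6.0 g fiber (running total 21.0 g).
Take 0.3652 servings of spinach: spends $0.42, +1.5 g fiber (running total 22.5 g).
Filling greedily by fiber-per-dollar is optimal for one linear limit, giving 22.5 g.

22.5 g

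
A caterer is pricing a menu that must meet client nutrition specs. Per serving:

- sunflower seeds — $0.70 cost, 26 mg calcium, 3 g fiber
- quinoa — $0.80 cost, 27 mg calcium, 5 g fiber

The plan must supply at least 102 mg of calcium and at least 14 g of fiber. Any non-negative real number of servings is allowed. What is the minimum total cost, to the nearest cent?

$2.83

This is a tiny linear program; its minimum lies at a vertex of the feasible set. List the vertices and price them.
sunflower seeds only: max(102/26, 14/3) = 4.667 servings → $3.27.
quinoa only: max(102/27, 14/5) = 3.778 servings → $3.02.
sunflower seeds + quinoa with both tight: 2.694 servings and 1.184 servings → $2.83.
The minimum over all feasible corners is $2.83.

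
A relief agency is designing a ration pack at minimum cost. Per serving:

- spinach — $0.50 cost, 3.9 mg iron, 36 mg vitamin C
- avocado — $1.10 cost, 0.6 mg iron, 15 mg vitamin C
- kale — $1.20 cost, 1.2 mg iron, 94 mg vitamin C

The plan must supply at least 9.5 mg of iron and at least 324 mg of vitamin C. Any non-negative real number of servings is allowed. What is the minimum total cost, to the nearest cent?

Check every corner: each single food scaled to meet both minima, and each pair solved so both constraints bind.
spinach only: max(9.5/3.9, 324/36) = 9 servings → $4.50.
avocado only: max(9.5/0.6, 324/15) = 21.6 servings → $23.76.
kale only: max(9.5/1.2, 324/94) = 7.917 servings → $9.50.
spinach + avocado: intersection lies outside the first quadrant.
spinach + kale with both tight: 1.559 servings and 2.85 servings → $4.20.
avocado + kale with both tight: 13.13 servings and 1.352 servings → $16.07.
The minimum over all feasible corners is $4.20.

$4.20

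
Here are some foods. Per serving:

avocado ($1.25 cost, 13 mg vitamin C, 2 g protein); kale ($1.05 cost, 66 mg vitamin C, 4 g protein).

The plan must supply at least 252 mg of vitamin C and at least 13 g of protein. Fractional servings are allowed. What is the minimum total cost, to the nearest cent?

At the optimum either one food covers both requirements or two foods hit both targets exactly; no other combination can be cheaper.
avocado only: max(252/13, 13/2) = 19.38 servings → $24.23.
kale only: max(252/66, 13/4) = 3.818 servings → $4.01.
avocado + kale: the both-tight solution has a negative serving — not a feasible corner.
The minimum over all feasible corners is $4.01.

$4.01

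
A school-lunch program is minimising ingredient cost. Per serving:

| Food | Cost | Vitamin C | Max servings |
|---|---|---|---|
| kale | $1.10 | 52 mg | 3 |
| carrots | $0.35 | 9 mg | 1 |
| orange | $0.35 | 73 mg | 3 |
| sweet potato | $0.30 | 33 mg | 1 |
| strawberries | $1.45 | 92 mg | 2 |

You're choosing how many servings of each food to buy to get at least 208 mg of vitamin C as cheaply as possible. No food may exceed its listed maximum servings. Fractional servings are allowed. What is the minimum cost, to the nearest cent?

Cost per mg of vitamin C: orange $0.0048, sweet potato $0.0091, strawberries $0.0158, kale $0.0212, carrots $0.0389.
Take 2.849 servings of orange: +208.0 mg vitamin C for $1.00 (total $1.00, still need 0.0 mg).
Greedy by cheapest-per-mg is optimal for a single linear constraint, so the minimum cost is $1.00.

$1.00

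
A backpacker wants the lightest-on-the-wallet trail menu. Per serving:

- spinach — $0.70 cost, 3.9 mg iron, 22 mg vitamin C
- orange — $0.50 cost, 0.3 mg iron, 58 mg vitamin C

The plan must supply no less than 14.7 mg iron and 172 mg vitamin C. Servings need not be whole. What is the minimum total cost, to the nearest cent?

Check every corner: each single food scaled to meet both minima, and each pair solved so both constraints bind.
spinach only: max(14.7/3.9, 172/22) = 7.818 servings → $5.47.
orange only: max(14.7/0.3, 172/58) = 49 servings → $24.50.
spinach + orange with both tight: 3.648 servings and 1.582 servings → $3.34.
The minimum over all feasible corners is $3.34.

$3.34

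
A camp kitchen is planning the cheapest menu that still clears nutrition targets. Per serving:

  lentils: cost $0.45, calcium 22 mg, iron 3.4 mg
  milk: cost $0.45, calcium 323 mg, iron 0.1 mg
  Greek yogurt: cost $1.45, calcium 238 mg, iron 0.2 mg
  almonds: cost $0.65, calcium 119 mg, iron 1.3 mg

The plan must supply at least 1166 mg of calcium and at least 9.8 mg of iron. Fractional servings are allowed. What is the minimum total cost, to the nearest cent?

$2.79

At the optimum either one food covers both requirements or two foods hit both targets exactly; no other combination can be cheaper.
lentils only: max(1166/22, 9.8/3.4) = 53 servings → $23.85.
milk only: max(1166/323, 9.8/0.1) = 98 servings → $44.10.
Greek yogurt only: max(1166/238, 9.8/0.2) = 49 servings → $71.05.
almonds only: max(1166/119, 9.8/1.3) = 9.798 servings → $6.37.
lentils + milk with both tight: 2.782 servings and 3.42 servings → $2.79.
lentils + Greek yogurt with both tight: 2.608 servings and 4.658 servings → $7.93.
lentils + almonds: intersection lies outside the first quadrant.
milk + Greek yogurt: the both-tight solution has a negative serving — not a feasible corner.
milk + almonds with both tight: 0.8569 servings and 7.473 servings → $5.24.
Greek yogurt + almonds with both tight: 1.224 servings and 7.35 servings → $6.55.
So the least-cost plan costs $2.79.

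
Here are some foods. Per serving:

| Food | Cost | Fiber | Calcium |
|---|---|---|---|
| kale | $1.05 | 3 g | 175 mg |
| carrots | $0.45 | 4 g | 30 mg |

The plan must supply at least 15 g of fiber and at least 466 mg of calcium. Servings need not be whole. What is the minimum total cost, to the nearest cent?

Check every corner: each single food scaled to meet both minima, and each pair solved so both constraints bind.
kale only: max(15/3, 466/175) = 5 servings → $5.25.
carrots only: max(15/4, 466/30) = 15.53 servings → $6.99.
kale + carrots with both tight: 2.318 servings and 2.011 servings → $3.34.
Cheapest feasible corner: $3.34.

$3.34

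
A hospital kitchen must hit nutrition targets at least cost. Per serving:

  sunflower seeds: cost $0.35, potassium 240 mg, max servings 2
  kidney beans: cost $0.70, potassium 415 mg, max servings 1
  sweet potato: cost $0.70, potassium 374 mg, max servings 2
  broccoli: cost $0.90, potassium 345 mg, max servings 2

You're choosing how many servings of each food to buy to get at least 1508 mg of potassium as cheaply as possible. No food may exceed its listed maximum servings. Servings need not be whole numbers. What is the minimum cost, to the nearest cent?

Cost per mg of potassium: sunflower seeds $0.0015, kidney beans $0.0017, sweet potato $0.0019, broccoli $0.0026.
Take 2 servings of sunflower seeds: +480.0 mg potassium for $0.70 (total $0.70, still need 1028.0 mg).
Take 1 serving of kidney beans: +415.0 mg potassium for $0.70 (total $1.40, still need 613.0 mg).
Take 1.639 servings of sweet potato: +613.0 mg potassium for $1.15 (total $2.55, still need 0.0 mg).
Filling from the cheapest source first is optimal under one linear minimum: $2.55.

$2.55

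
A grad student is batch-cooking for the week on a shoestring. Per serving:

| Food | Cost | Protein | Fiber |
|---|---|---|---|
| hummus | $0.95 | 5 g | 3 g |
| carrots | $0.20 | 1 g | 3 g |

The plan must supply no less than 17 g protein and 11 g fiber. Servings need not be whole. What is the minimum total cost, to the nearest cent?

$3.23

An LP optimum is at a vertex; with two nutrient constraints at most two foods are used. Check each candidate.
hummus only: max(17/5, 11/3) = 3.667 servings → $3.48.
carrots only: max(17/1, 11/3) = 17 servings → $3.40.
hummus + carrots with both tight: 3.333 servings and 0.3333 servings → $3.23.
So the least-cost plan costs $3.23.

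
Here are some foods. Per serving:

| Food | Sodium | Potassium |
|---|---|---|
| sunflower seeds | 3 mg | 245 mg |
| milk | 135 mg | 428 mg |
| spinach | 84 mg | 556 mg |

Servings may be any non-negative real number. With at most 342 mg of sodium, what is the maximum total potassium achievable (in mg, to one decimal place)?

27930.0 mg

Potassium per mg sodium: sunflower seeds 81.67, spinach 6.619, milk 3.17.
With no serving limits, spend the whole sodium allowance on sunflower seeds: 342 mg / 3 mg × 245 mg = 27930.0 mg.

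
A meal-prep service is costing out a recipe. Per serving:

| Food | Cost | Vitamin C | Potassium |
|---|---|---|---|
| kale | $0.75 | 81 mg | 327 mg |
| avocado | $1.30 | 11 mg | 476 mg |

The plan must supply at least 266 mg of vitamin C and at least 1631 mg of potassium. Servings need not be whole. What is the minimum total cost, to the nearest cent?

$3.74

An LP optimum is at a vertex; with two nutrient constraints at most two foods are used. Check each candidate.
kale only: max(266/81, 1631/327) = 4.988 servings → $3.74.
avocado only: max(266/11, 1631/476) = 24.18 servings → $31.44.
kale + avocado with both tight: 3.109 servings and 1.291 servings → $4.01.
The minimum over all feasible corners is $3.74.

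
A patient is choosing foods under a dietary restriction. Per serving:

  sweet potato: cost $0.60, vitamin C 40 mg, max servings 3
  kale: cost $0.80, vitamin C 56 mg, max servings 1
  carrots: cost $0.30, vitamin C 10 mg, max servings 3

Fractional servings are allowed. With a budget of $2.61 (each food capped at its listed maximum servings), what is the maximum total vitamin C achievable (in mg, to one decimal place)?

176.3 mg

Vitamin C per dollar: kale 70, sweet potato 66.67, carrots 33.33.
Take 1 serving of kale: spends $0.80, +56.0 mg vitamin C (running total 56.0 mg).
Take 3 servings of sweet potato: spends $1.80, +120.0 mg vitamin C (running total 176.0 mg).
Take 0.03333 servings of carrots: spends $0.01, +0.3 mg vitamin C (running total 176.3 mg).
Greedy by best ratio exhausts the cost allowance optimally: 176.3 mg.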